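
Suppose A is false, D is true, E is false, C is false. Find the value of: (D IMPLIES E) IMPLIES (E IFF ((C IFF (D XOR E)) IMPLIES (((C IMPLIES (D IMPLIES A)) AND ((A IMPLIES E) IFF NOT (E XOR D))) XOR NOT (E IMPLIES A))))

true

Substituting A=false, D=true, E=false, C=false:
D IMPLIES E = true IMPLIES false = false
D XOR E = true XOR false = true
C IFF (D XOR E) = false IFF true = false
D IMPLIES A = true IMPLIES false = false
C IMPLIES (D IMPLIES A) = false IMPLIES false = true
A IMPLIES E = false IMPLIES false = true
E XOR D = false XOR true = true
NOT (E XOR D) = NOT true = false
(A IMPLIES E) IFF NOT (E XOR D) = true IFF false = false
(C IMPLIES (D IMPLIES A)) AND ((A IMPLIES E) IFF NOT (E XOR D)) = true AND false = false
E IMPLIES A = false IMPLIES false = true
NOT (E IMPLIES A) = NOT true = false
((C IMPLIES (D IMPLIES A)) AND ((A IMPLIES E) IFF NOT (E XOR D))) XOR NOT (E IMPLIES A) = false XOR false = false
(C IFF (D XOR E)) IMPLIES (((C IMPLIES (D IMPLIES A)) AND ((A IMPLIES E) IFF NOT (E XOR D))) XOR NOT (E IMPLIES A)) = false IMPLIES false = true
E IFF ((C IFF (D XOR E)) IMPLIES (((C IMPLIES (D IMPLIES A)) AND ((A IMPLIES E) IFF NOT (E XOR D))) XOR NOT (E IMPLIES A))) = false IFF true = false
(D IMPLIES E) IMPLIES (E IFF ((C IFF (D XOR E)) IMPLIES (((C IMPLIES (D IMPLIES A)) AND ((A IMPLIES E) IFF NOT (E XOR D))) XOR NOT (E IMPLIES A)))) = false IMPLIES false = true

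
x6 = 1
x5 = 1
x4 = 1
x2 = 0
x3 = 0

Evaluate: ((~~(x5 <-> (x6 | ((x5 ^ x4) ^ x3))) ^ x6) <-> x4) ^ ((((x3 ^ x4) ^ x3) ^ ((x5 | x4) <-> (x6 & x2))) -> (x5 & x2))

0

x5 ^ x4 = 1 ^ 1 = 0
(x5 ^ x4) ^ x3 = 0 ^ 0 = 0
x6 | ((x5 ^ x4) ^ x3) = 1 | 0 = 1
x5 <-> (x6 | ((x5 ^ x4) ^ x3)) = 1 <-> 1 = 1
~(x5 <-> (x6 | ((x5 ^ x4) ^ x3))) = ~1 = 0
~~(x5 <-> (x6 | ((x5 ^ x4) ^ x3))) = ~0 = 1
~~(x5 <-> (x6 | ((x5 ^ x4) ^ x3))) ^ x6 = 1 ^ 1 = 0
(~~(x5 <-> (x6 | ((x5 ^ x4) ^ x3))) ^ x6) <-> x4 = 0 <-> 1 = 0
x3 ^ x4 = 0 ^ 1 = 1
(x3 ^ x4) ^ x3 = 1 ^ 0 = 1
x5 | x4 = 1 | 1 = 1
x6 & x2 = 1 & 0 = 0
(x5 | x4) <-> (x6 & x2) = 1 <-> 0 = 0
((x3 ^ x4) ^ x3) ^ ((x5 | x4) <-> (x6 & x2)) = 1 ^ 0 = 1
x5 & x2 = 1 & 0 = 0
(((x3 ^ x4) ^ x3) ^ ((x5 | x4) <-> (x6 & x2))) -> (x5 & x2) = 1 -> 0 = 0
((~~(x5 <-> (x6 | ((x5 ^ x4) ^ x3))) ^ x6) <-> x4) ^ ((((x3 ^ x4) ^ x3) ^ ((x5 | x4) <-> (x6 & x2))) -> (x5 & x2)) = 0 ^ 0 = 0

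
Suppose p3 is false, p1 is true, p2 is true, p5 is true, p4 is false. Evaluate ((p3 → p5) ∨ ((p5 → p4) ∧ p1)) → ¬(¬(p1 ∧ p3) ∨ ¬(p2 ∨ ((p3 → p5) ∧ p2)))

F

p3 → p5 = F → T = T
p5 → p4 = T → F = F
(p5 → p4) ∧ p1 = F ∧ T = F
(p3 → p5) ∨ ((p5 → p4) ∧ p1) = T ∨ F = T
p1 ∧ p3 = T ∧ F = F
¬(p1 ∧ p3) = ¬F = T
p3 → p5 = F → T = T
(p3 → p5) ∧ p2 = T ∧ T = T
p2 ∨ ((p3 → p5) ∧ p2) = T ∨ T = T
¬(p2 ∨ ((p3 → p5) ∧ p2)) = ¬T = F
¬(p1 ∧ p3) ∨ ¬(p2 ∨ ((p3 → p5) ∧ p2)) = T ∨ F = T
¬(¬(p1 ∧ p3) ∨ ¬(p2 ∨ ((p3 → p5) ∧ p2))) = ¬T = F
((p3 → p5) ∨ ((p5 → p4) ∧ p1)) → ¬(¬(p1 ∧ p3) ∨ ¬(p2 ∨ ((p3 → p5) ∧ p2))) = T → F = F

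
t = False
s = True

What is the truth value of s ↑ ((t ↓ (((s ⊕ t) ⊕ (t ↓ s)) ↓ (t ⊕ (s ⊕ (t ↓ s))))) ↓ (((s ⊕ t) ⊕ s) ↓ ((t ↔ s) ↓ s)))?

Substituting t=False, s=True:
s ⊕ t = True ⊕ False = True
t ↓ s = False ↓ True = False
(s ⊕ t) ⊕ (t ↓ s) = True ⊕ False = True
t ↓ s = False ↓ True = False
s ⊕ (t ↓ s) = True ⊕ False = True
t ⊕ (s ⊕ (t ↓ s)) = False ⊕ True = True
((s ⊕ t) ⊕ (t ↓ s)) ↓ (t ⊕ (s ⊕ (t ↓ s))) = True ↓ True = False
t ↓ (((s ⊕ t) ⊕ (t ↓ s)) ↓ (t ⊕ (s ⊕ (t ↓ s)))) = False ↓ False = True
s ⊕ t = True ⊕ False = True
(s ⊕ t) ⊕ s = True ⊕ True = False
t ↔ s = False ↔ True = False
(t ↔ s) ↓ s = False ↓ True = False
((s ⊕ t) ⊕ s) ↓ ((t ↔ s) ↓ s) = False ↓ False = True
(t ↓ (((s ⊕ t) ⊕ (t ↓ s)) ↓ (t ⊕ (s ⊕ (t ↓ s))))) ↓ (((s ⊕ t) ⊕ s) ↓ ((t ↔ s) ↓ s)) = True ↓ True = False
s ↑ ((t ↓ (((s ⊕ t) ⊕ (t ↓ s)) ↓ (t ⊕ (s ⊕ (t ↓ s))))) ↓ (((s ⊕ t) ⊕ s) ↓ ((t ↔ s) ↓ s))) = True ↑ False = True

True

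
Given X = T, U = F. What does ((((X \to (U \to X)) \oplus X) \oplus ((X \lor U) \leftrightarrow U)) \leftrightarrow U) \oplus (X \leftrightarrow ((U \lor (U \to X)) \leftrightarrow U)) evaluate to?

Substituting X=T, U=F:
U \to X = F \to T = T
X \to (U \to X) = T \to T = T
(X \to (U \to X)) \oplus X = T \oplus T = F
X \lor U = T \lor F = T
(X \lor U) \leftrightarrow U = T \leftrightarrow F = F
((X \to (U \to X)) \oplus X) \oplus ((X \lor U) \leftrightarrow U) = F \oplus F = F
(((X \to (U \to X)) \oplus X) \oplus ((X \lor U) \leftrightarrow U)) \leftrightarrow U = F \leftrightarrow F = T
U \to X = F \to T = T
U \lor (U \to X) = F \lor T = T
(U \lor (U \to X)) \leftrightarrow U = T \leftrightarrow F = F
X \leftrightarrow ((U \lor (U \to X)) \leftrightarrow U) = T \leftrightarrow F = F
((((X \to (U \to X)) \oplus X) \oplus ((X \lor U) \leftrightarrow U)) \leftrightarrow U) \oplus (X \leftrightarrow ((U \lor (U \to X)) \leftrightarrow U)) = T \oplus F = T

T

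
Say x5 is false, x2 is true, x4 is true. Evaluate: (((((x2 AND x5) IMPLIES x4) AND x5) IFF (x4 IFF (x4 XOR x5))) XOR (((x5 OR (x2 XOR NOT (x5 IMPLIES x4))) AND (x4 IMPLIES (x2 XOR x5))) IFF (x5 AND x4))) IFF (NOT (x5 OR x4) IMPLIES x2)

False

x2 AND x5 = True AND False = False
(x2 AND x5) IMPLIES x4 = False IMPLIES True = True
((x2 AND x5) IMPLIES x4) AND x5 = True AND False = False
x4 XOR x5 = True XOR False = True
x4 IFF (x4 XOR x5) = True IFF True = True
(((x2 AND x5) IMPLIES x4) AND x5) IFF (x4 IFF (x4 XOR x5)) = False IFF True = False
x5 IMPLIES x4 = False IMPLIES True = True
NOT (x5 IMPLIES x4) = NOT True = False
x2 XOR NOT (x5 IMPLIES x4) = True XOR False = True
x5 OR (x2 XOR NOT (x5 IMPLIES x4)) = False OR True = True
x2 XOR x5 = True XOR False = True
x4 IMPLIES (x2 XOR x5) = True IMPLIES True = True
(x5 OR (x2 XOR NOT (x5 IMPLIES x4))) AND (x4 IMPLIES (x2 XOR x5)) = True AND True = True
x5 AND x4 = False AND True = False
((x5 OR (x2 XOR NOT (x5 IMPLIES x4))) AND (x4 IMPLIES (x2 XOR x5))) IFF (x5 AND x4) = True IFF False = False
((((x2 AND x5) IMPLIES x4) AND x5) IFF (x4 IFF (x4 XOR x5))) XOR (((x5 OR (x2 XOR NOT (x5 IMPLIES x4))) AND (x4 IMPLIES (x2 XOR x5))) IFF (x5 AND x4)) = False XOR False = False
x5 OR x4 = False OR True = True
NOT (x5 OR x4) = NOT True = False
NOT (x5 OR x4) IMPLIES x2 = False IMPLIES True = True
(((((x2 AND x5) IMPLIES x4) AND x5) IFF (x4 IFF (x4 XOR x5))) XOR (((x5 OR (x2 XOR NOT (x5 IMPLIES x4))) AND (x4 IMPLIES (x2 XOR x5))) IFF (x5 AND x4))) IFF (NOT (x5 OR x4) IMPLIES x2) = False IFF True = False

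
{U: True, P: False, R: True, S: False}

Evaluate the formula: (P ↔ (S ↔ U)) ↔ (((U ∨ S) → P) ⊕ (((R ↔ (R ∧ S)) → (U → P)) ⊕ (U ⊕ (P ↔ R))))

False

Substituting U=True, P=False, R=True, S=False:
S ↔ U = False ↔ True = False
P ↔ (S ↔ U) = False ↔ False = True
U ∨ S = True ∨ False = True
(U ∨ S) → P = True → False = False
R ∧ S = True ∧ False = False
R ↔ (R ∧ S) = True ↔ False = False
U → P = True → False = False
(R ↔ (R ∧ S)) → (U → P) = False → False = True
P ↔ R = False ↔ True = False
U ⊕ (P ↔ R) = True ⊕ False = True
((R ↔ (R ∧ S)) → (U → P)) ⊕ (U ⊕ (P ↔ R)) = True ⊕ True = False
((U ∨ S) → P) ⊕ (((R ↔ (R ∧ S)) → (U → P)) ⊕ (U ⊕ (P ↔ R))) = False ⊕ False = False
(P ↔ (S ↔ U)) ↔ (((U ∨ S) → P) ⊕ (((R ↔ (R ∧ S)) → (U → P)) ⊕ (U ⊕ (P ↔ R)))) = True ↔ False = False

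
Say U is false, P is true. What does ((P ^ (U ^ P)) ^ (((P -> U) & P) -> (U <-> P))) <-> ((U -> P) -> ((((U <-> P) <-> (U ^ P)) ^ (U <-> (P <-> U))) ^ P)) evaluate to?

0

Substituting U=0, P=1:
U ^ P = 0 ^ 1 = 1
P ^ (U ^ P) = 1 ^ 1 = 0
P -> U = 1 -> 0 = 0
(P -> U) & P = 0 & 1 = 0
U <-> P = 0 <-> 1 = 0
((P -> U) & P) -> (U <-> P) = 0 -> 0 = 1
(P ^ (U ^ P)) ^ (((P -> U) & P) -> (U <-> P)) = 0 ^ 1 = 1
U -> P = 0 -> 1 = 1
U <-> P = 0 <-> 1 = 0
U ^ P = 0 ^ 1 = 1
(U <-> P) <-> (U ^ P) = 0 <-> 1 = 0
P <-> U = 1 <-> 0 = 0
U <-> (P <-> U) = 0 <-> 0 = 1
((U <-> P) <-> (U ^ P)) ^ (U <-> (P <-> U)) = 0 ^ 1 = 1
(((U <-> P) <-> (U ^ P)) ^ (U <-> (P <-> U))) ^ P = 1 ^ 1 = 0
(U -> P) -> ((((U <-> P) <-> (U ^ P)) ^ (U <-> (P <-> U))) ^ P) = 1 -> 0 = 0
((P ^ (U ^ P)) ^ (((P -> U) & P) -> (U <-> P))) <-> ((U -> P) -> ((((U <-> P) <-> (U ^ P)) ^ (U <-> (P <-> U))) ^ P)) = 1 <-> 0 = 0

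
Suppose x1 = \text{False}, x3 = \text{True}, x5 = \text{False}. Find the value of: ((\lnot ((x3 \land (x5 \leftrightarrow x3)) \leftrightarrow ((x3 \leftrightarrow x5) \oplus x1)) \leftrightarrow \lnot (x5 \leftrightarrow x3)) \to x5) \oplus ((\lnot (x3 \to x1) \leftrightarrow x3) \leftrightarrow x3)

x5 \leftrightarrow x3 = \text{False} \leftrightarrow \text{True} = \text{False}
x3 \land (x5 \leftrightarrow x3) = \text{True} \land \text{False} = \text{False}
x3 \leftrightarrow x5 = \text{True} \leftrightarrow \text{False} = \text{False}
(x3 \leftrightarrow x5) \oplus x1 = \text{False} \oplus \text{False} = \text{False}
(x3 \land (x5 \leftrightarrow x3)) \leftrightarrow ((x3 \leftrightarrow x5) \oplus x1) = \text{False} \leftrightarrow \text{False} = \text{True}
\lnot ((x3 \land (x5 \leftrightarrow x3)) \leftrightarrow ((x3 \leftrightarrow x5) \oplus x1)) = \lnot \text{True} = \text{False}
x5 \leftrightarrow x3 = \text{False} \leftrightarrow \text{True} = \text{False}
\lnot (x5 \leftrightarrow x3) = \lnot \text{False} = \text{True}
\lnot ((x3 \land (x5 \leftrightarrow x3)) \leftrightarrow ((x3 \leftrightarrow x5) \oplus x1)) \leftrightarrow \lnot (x5 \leftrightarrow x3) = \text{False} \leftrightarrow \text{True} = \text{False}
(\lnot ((x3 \land (x5 \leftrightarrow x3)) \leftrightarrow ((x3 \leftrightarrow x5) \oplus x1)) \leftrightarrow \lnot (x5 \leftrightarrow x3)) \to x5 = \text{False} \to \text{False} = \text{True}
x3 \to x1 = \text{True} \to \text{False} = \text{False}
\lnot (x3 \to x1) = \lnot \text{False} = \text{True}
\lnot (x3 \to x1) \leftrightarrow x3 = \text{True} \leftrightarrow \text{True} = \text{True}
(\lnot (x3 \to x1) \leftrightarrow x3) \leftrightarrow x3 = \text{True} \leftrightarrow \text{True} = \text{True}
((\lnot ((x3 \land (x5 \leftrightarrow x3)) \leftrightarrow ((x3 \leftrightarrow x5) \oplus x1)) \leftrightarrow \lnot (x5 \leftrightarrow x3)) \to x5) \oplus ((\lnot (x3 \to x1) \leftrightarrow x3) \leftrightarrow x3) = \text{True} \oplus \text{True} = \text{False}

\text{False}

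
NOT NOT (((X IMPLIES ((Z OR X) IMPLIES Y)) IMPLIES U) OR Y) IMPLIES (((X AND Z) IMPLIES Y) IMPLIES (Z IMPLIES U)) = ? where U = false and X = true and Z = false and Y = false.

true

Z OR X = false OR true = true
(Z OR X) IMPLIES Y = true IMPLIES false = false
X IMPLIES ((Z OR X) IMPLIES Y) = true IMPLIES false = false
(X IMPLIES ((Z OR X) IMPLIES Y)) IMPLIES U = false IMPLIES false = true
((X IMPLIES ((Z OR X) IMPLIES Y)) IMPLIES U) OR Y = true OR false = true
NOT (((X IMPLIES ((Z OR X) IMPLIES Y)) IMPLIES U) OR Y) = NOT true = false
NOT NOT (((X IMPLIES ((Z OR X) IMPLIES Y)) IMPLIES U) OR Y) = NOT false = true
X AND Z = true AND false = false
(X AND Z) IMPLIES Y = false IMPLIES false = true
Z IMPLIES U = false IMPLIES false = true
((X AND Z) IMPLIES Y) IMPLIES (Z IMPLIES U) = true IMPLIES true = true
NOT NOT (((X IMPLIES ((Z OR X) IMPLIES Y)) IMPLIES U) OR Y) IMPLIES (((X AND Z) IMPLIES Y) IMPLIES (Z IMPLIES U)) = true IMPLIES true = true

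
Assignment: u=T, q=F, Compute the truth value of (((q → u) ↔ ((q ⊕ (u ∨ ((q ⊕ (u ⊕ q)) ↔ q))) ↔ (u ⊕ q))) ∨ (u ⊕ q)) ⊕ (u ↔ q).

q → u = F → T = T
u ⊕ q = T ⊕ F = T
q ⊕ (u ⊕ q) = F ⊕ T = T
(q ⊕ (u ⊕ q)) ↔ q = T ↔ F = F
u ∨ ((q ⊕ (u ⊕ q)) ↔ q) = T ∨ F = T
q ⊕ (u ∨ ((q ⊕ (u ⊕ q)) ↔ q)) = F ⊕ T = T
u ⊕ q = T ⊕ F = T
(q ⊕ (u ∨ ((q ⊕ (u ⊕ q)) ↔ q))) ↔ (u ⊕ q) = T ↔ T = T
(q → u) ↔ ((q ⊕ (u ∨ ((q ⊕ (u ⊕ q)) ↔ q))) ↔ (u ⊕ q)) = T ↔ T = T
u ⊕ q = T ⊕ F = T
((q → u) ↔ ((q ⊕ (u ∨ ((q ⊕ (u ⊕ q)) ↔ q))) ↔ (u ⊕ q))) ∨ (u ⊕ q) = T ∨ T = T
u ↔ q = T ↔ F = F
(((q → u) ↔ ((q ⊕ (u ∨ ((q ⊕ (u ⊕ q)) ↔ q))) ↔ (u ⊕ q))) ∨ (u ⊕ q)) ⊕ (u ↔ q) = T ⊕ F = T

T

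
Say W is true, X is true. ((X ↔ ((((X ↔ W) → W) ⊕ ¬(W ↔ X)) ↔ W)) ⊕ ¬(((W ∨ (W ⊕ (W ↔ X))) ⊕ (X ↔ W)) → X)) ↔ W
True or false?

Substituting W=True, X=True:
X ↔ W = True ↔ True = True
(X ↔ W) → W = True → True = True
W ↔ X = True ↔ True = True
¬(W ↔ X) = ¬True = False
((X ↔ W) → W) ⊕ ¬(W ↔ X) = True ⊕ False = True
(((X ↔ W) → W) ⊕ ¬(W ↔ X)) ↔ W = True ↔ True = True
X ↔ ((((X ↔ W) → W) ⊕ ¬(W ↔ X)) ↔ W) = True ↔ True = True
W ↔ X = True ↔ True = True
W ⊕ (W ↔ X) = True ⊕ True = False
W ∨ (W ⊕ (W ↔ X)) = True ∨ False = True
X ↔ W = True ↔ True = True
(W ∨ (W ⊕ (W ↔ X))) ⊕ (X ↔ W) = True ⊕ True = False
((W ∨ (W ⊕ (W ↔ X))) ⊕ (X ↔ W)) → X = False → True = True
¬(((W ∨ (W ⊕ (W ↔ X))) ⊕ (X ↔ W)) → X) = ¬True = False
(X ↔ ((((X ↔ W) → W) ⊕ ¬(W ↔ X)) ↔ W)) ⊕ ¬(((W ∨ (W ⊕ (W ↔ X))) ⊕ (X ↔ W)) → X) = True ⊕ False = True
((X ↔ ((((X ↔ W) → W) ⊕ ¬(W ↔ X)) ↔ W)) ⊕ ¬(((W ∨ (W ⊕ (W ↔ X))) ⊕ (X ↔ W)) → X)) ↔ W = True ↔ True = True

True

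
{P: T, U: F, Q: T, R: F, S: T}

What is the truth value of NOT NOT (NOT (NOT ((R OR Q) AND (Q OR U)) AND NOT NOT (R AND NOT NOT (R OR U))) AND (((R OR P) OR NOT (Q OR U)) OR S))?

Substituting P=T, U=F, Q=T, R=F, S=T:
R OR Q = F OR T = T
Q OR U = T OR F = T
(R OR Q) AND (Q OR U) = T AND T = T
NOT ((R OR Q) AND (Q OR U)) = NOT T = F
R OR U = F OR F = F
NOT (R OR U) = NOT F = T
NOT NOT (R OR U) = NOT T = F
R AND NOT NOT (R OR U) = F AND F = F
NOT (R AND NOT NOT (R OR U)) = NOT F = T
NOT NOT (R AND NOT NOT (R OR U)) = NOT T = F
NOT ((R OR Q) AND (Q OR U)) AND NOT NOT (R AND NOT NOT (R OR U)) = F AND F = F
NOT (NOT ((R OR Q) AND (Q OR U)) AND NOT NOT (R AND NOT NOT (R OR U))) = NOT F = T
R OR P = F OR T = T
Q OR U = T OR F = T
NOT (Q OR U) = NOT T = F
(R OR P) OR NOT (Q OR U) = T OR F = T
((R OR P) OR NOT (Q OR U)) OR S = T OR T = T
NOT (NOT ((R OR Q) AND (Q OR U)) AND NOT NOT (R AND NOT NOT (R OR U))) AND (((R OR P) OR NOT (Q OR U)) OR S) = T AND T = T
NOT (NOT (NOT ((R OR Q) AND (Q OR U)) AND NOT NOT (R AND NOT NOT (R OR U))) AND (((R OR P) OR NOT (Q OR U)) OR S)) = NOT T = F
NOT NOT (NOT (NOT ((R OR Q) AND (Q OR U)) AND NOT NOT (R AND NOT NOT (R OR U))) AND (((R OR P) OR NOT (Q OR U)) OR S)) = NOT F = T

T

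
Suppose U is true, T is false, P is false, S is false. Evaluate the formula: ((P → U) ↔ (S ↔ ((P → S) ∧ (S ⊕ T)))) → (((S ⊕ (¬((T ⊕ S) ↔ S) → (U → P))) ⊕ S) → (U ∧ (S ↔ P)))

True

Substituting U=True, T=False, P=False, S=False:
P → U = False → True = True
P → S = False → False = True
S ⊕ T = False ⊕ False = False
(P → S) ∧ (S ⊕ T) = True ∧ False = False
S ↔ ((P → S) ∧ (S ⊕ T)) = False ↔ False = True
(P → U) ↔ (S ↔ ((P → S) ∧ (S ⊕ T))) = True ↔ True = True
T ⊕ S = False ⊕ False = False
(T ⊕ S) ↔ S = False ↔ False = True
¬((T ⊕ S) ↔ S) = ¬True = False
U → P = True → False = False
¬((T ⊕ S) ↔ S) → (U → P) = False → False = True
S ⊕ (¬((T ⊕ S) ↔ S) → (U → P)) = False ⊕ True = True
(S ⊕ (¬((T ⊕ S) ↔ S) → (U → P))) ⊕ S = True ⊕ False = True
S ↔ P = False ↔ False = True
U ∧ (S ↔ P) = True ∧ True = True
((S ⊕ (¬((T ⊕ S) ↔ S) → (U → P))) ⊕ S) → (U ∧ (S ↔ P)) = True → True = True
((P → U) ↔ (S ↔ ((P → S) ∧ (S ⊕ T)))) → (((S ⊕ (¬((T ⊕ S) ↔ S) → (U → P))) ⊕ S) → (U ∧ (S ↔ P))) = True → True = True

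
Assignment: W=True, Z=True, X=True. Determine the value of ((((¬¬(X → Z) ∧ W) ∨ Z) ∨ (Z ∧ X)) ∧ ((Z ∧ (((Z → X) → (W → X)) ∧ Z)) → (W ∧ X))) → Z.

True

X → Z = True → True = True
¬(X → Z) = ¬True = False
¬¬(X → Z) = ¬False = True
¬¬(X → Z) ∧ W = True ∧ True = True
(¬¬(X → Z) ∧ W) ∨ Z = True ∨ True = True
Z ∧ X = True ∧ True = True
((¬¬(X → Z) ∧ W) ∨ Z) ∨ (Z ∧ X) = True ∨ True = True
Z → X = True → True = True
W → X = True → True = True
(Z → X) → (W → X) = True → True = True
((Z → X) → (W → X)) ∧ Z = True ∧ True = True
Z ∧ (((Z → X) → (W → X)) ∧ Z) = True ∧ True = True
W ∧ X = True ∧ True = True
(Z ∧ (((Z → X) → (W → X)) ∧ Z)) → (W ∧ X) = True → True = True
(((¬¬(X → Z) ∧ W) ∨ Z) ∨ (Z ∧ X)) ∧ ((Z ∧ (((Z → X) → (W → X)) ∧ Z)) → (W ∧ X)) = True ∧ True = True
((((¬¬(X → Z) ∧ W) ∨ Z) ∨ (Z ∧ X)) ∧ ((Z ∧ (((Z → X) → (W → X)) ∧ Z)) → (W ∧ X))) → Z = True → True = True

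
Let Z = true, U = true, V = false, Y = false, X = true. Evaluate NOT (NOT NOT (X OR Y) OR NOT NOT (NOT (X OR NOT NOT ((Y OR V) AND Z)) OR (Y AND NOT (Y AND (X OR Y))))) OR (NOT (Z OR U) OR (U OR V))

X OR Y = true OR false = true
NOT (X OR Y) = NOT true = false
NOT NOT (X OR Y) = NOT false = true
Y OR V = false OR false = false
(Y OR V) AND Z = false AND true = false
NOT ((Y OR V) AND Z) = NOT false = true
NOT NOT ((Y OR V) AND Z) = NOT true = false
X OR NOT NOT ((Y OR V) AND Z) = true OR false = true
NOT (X OR NOT NOT ((Y OR V) AND Z)) = NOT true = false
X OR Y = true OR false = true
Y AND (X OR Y) = false AND true = false
NOT (Y AND (X OR Y)) = NOT false = true
Y AND NOT (Y AND (X OR Y)) = false AND true = false
NOT (X OR NOT NOT ((Y OR V) AND Z)) OR (Y AND NOT (Y AND (X OR Y))) = false OR false = false
NOT (NOT (X OR NOT NOT ((Y OR V) AND Z)) OR (Y AND NOT (Y AND (X OR Y)))) = NOT false = true
NOT NOT (NOT (X OR NOT NOT ((Y OR V) AND Z)) OR (Y AND NOT (Y AND (X OR Y)))) = NOT true = false
NOT NOT (X OR Y) OR NOT NOT (NOT (X OR NOT NOT ((Y OR V) AND Z)) OR (Y AND NOT (Y AND (X OR Y)))) = true OR false = true
NOT (NOT NOT (X OR Y) OR NOT NOT (NOT (X OR NOT NOT ((Y OR V) AND Z)) OR (Y AND NOT (Y AND (X OR Y))))) = NOT true = false
Z OR U = true OR true = true
NOT (Z OR U) = NOT true = false
U OR V = true OR false = true
NOT (Z OR U) OR (U OR V) = false OR true = true
NOT (NOT NOT (X OR Y) OR NOT NOT (NOT (X OR NOT NOT ((Y OR V) AND Z)) OR (Y AND NOT (Y AND (X OR Y))))) OR (NOT (Z OR U) OR (U OR V)) = false OR true = true

true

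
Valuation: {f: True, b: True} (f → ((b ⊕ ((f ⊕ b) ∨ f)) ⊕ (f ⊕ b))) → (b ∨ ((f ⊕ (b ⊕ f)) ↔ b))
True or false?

True

Substituting f=True, b=True:
f ⊕ b = True ⊕ True = False
(f ⊕ b) ∨ f = False ∨ True = True
b ⊕ ((f ⊕ b) ∨ f) = True ⊕ True = False
f ⊕ b = True ⊕ True = False
(b ⊕ ((f ⊕ b) ∨ f)) ⊕ (f ⊕ b) = False ⊕ False = False
f → ((b ⊕ ((f ⊕ b) ∨ f)) ⊕ (f ⊕ b)) = True → False = False
b ⊕ f = True ⊕ True = False
f ⊕ (b ⊕ f) = True ⊕ False = True
(f ⊕ (b ⊕ f)) ↔ b = True ↔ True = True
b ∨ ((f ⊕ (b ⊕ f)) ↔ b) = True ∨ True = True
(f → ((b ⊕ ((f ⊕ b) ∨ f)) ⊕ (f ⊕ b))) → (b ∨ ((f ⊕ (b ⊕ f)) ↔ b)) = False → True = True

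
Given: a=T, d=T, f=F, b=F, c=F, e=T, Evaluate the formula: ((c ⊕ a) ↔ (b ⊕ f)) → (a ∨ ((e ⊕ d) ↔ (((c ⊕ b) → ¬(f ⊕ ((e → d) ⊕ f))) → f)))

T

c ⊕ a = F ⊕ T = T
b ⊕ f = F ⊕ F = F
(c ⊕ a) ↔ (b ⊕ f) = T ↔ F = F
e ⊕ d = T ⊕ T = F
c ⊕ b = F ⊕ F = F
e → d = T → T = T
(e → d) ⊕ f = T ⊕ F = T
f ⊕ ((e → d) ⊕ f) = F ⊕ T = T
¬(f ⊕ ((e → d) ⊕ f)) = ¬T = F
(c ⊕ b) → ¬(f ⊕ ((e → d) ⊕ f)) = F → F = T
((c ⊕ b) → ¬(f ⊕ ((e → d) ⊕ f))) → f = T → F = F
(e ⊕ d) ↔ (((c ⊕ b) → ¬(f ⊕ ((e → d) ⊕ f))) → f) = F ↔ F = T
a ∨ ((e ⊕ d) ↔ (((c ⊕ b) → ¬(f ⊕ ((e → d) ⊕ f))) → f)) = T ∨ T = T
((c ⊕ a) ↔ (b ⊕ f)) → (a ∨ ((e ⊕ d) ↔ (((c ⊕ b) → ¬(f ⊕ ((e → d) ⊕ f))) → f))) = F → T = T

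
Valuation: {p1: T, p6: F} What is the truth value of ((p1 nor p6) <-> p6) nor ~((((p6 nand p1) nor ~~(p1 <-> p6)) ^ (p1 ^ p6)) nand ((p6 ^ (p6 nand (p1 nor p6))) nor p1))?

F

p1 nor p6 = T nor F = F
(p1 nor p6) <-> p6 = F <-> F = T
p6 nand p1 = F nand T = T
p1 <-> p6 = T <-> F = F
~(p1 <-> p6) = ~F = T
~~(p1 <-> p6) = ~T = F
(p6 nand p1) nor ~~(p1 <-> p6) = T nor F = F
p1 ^ p6 = T ^ F = T
((p6 nand p1) nor ~~(p1 <-> p6)) ^ (p1 ^ p6) = F ^ T = T
p1 nor p6 = T nor F = F
p6 nand (p1 nor p6) = F nand F = T
p6 ^ (p6 nand (p1 nor p6)) = F ^ T = T
(p6 ^ (p6 nand (p1 nor p6))) nor p1 = T nor T = F
(((p6 nand p1) nor ~~(p1 <-> p6)) ^ (p1 ^ p6)) nand ((p6 ^ (p6 nand (p1 nor p6))) nor p1) = T nand F = T
~((((p6 nand p1) nor ~~(p1 <-> p6)) ^ (p1 ^ p6)) nand ((p6 ^ (p6 nand (p1 nor p6))) nor p1)) = ~T = F
((p1 nor p6) <-> p6) nor ~((((p6 nand p1) nor ~~(p1 <-> p6)) ^ (p1 ^ p6)) nand ((p6 ^ (p6 nand (p1 nor p6))) nor p1)) = T nor F = F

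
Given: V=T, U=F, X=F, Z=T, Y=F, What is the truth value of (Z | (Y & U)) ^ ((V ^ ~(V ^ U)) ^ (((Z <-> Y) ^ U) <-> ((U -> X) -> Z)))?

F

Y & U = F & F = F
Z | (Y & U) = T | F = T
V ^ U = T ^ F = T
~(V ^ U) = ~T = F
V ^ ~(V ^ U) = T ^ F = T
Z <-> Y = T <-> F = F
(Z <-> Y) ^ U = F ^ F = F
U -> X = F -> F = T
(U -> X) -> Z = T -> T = T
((Z <-> Y) ^ U) <-> ((U -> X) -> Z) = F <-> T = F
(V ^ ~(V ^ U)) ^ (((Z <-> Y) ^ U) <-> ((U -> X) -> Z)) = T ^ F = T
(Z | (Y & U)) ^ ((V ^ ~(V ^ U)) ^ (((Z <-> Y) ^ U) <-> ((U -> X) -> Z))) = T ^ T = F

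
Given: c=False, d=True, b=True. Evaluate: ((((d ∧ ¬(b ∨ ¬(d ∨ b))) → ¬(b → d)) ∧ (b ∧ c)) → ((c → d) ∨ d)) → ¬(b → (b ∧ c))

Substituting c=False, d=True, b=True:
d ∨ b = True ∨ True = True
¬(d ∨ b) = ¬True = False
b ∨ ¬(d ∨ b) = True ∨ False = True
¬(b ∨ ¬(d ∨ b)) = ¬True = False
d ∧ ¬(b ∨ ¬(d ∨ b)) = True ∧ False = False
b → d = True → True = True
¬(b → d) = ¬True = False
(d ∧ ¬(b ∨ ¬(d ∨ b))) → ¬(b → d) = False → False = True
b ∧ c = True ∧ False = False
((d ∧ ¬(b ∨ ¬(d ∨ b))) → ¬(b → d)) ∧ (b ∧ c) = True ∧ False = False
c → d = False → True = True
(c → d) ∨ d = True ∨ True = True
(((d ∧ ¬(b ∨ ¬(d ∨ b))) → ¬(b → d)) ∧ (b ∧ c)) → ((c → d) ∨ d) = False → True = True
b ∧ c = True ∧ False = False
b → (b ∧ c) = True → False = False
¬(b → (b ∧ c)) = ¬False = True
((((d ∧ ¬(b ∨ ¬(d ∨ b))) → ¬(b → d)) ∧ (b ∧ c)) → ((c → d) ∨ d)) → ¬(b → (b ∧ c)) = True → True = True

True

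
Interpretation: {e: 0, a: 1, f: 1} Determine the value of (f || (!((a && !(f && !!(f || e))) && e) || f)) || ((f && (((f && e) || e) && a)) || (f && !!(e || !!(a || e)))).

f || e = 1 || 0 = 1
!(f || e) = !1 = 0
!!(f || e) = !0 = 1
f && !!(f || e) = 1 && 1 = 1
!(f && !!(f || e)) = !1 = 0
a && !(f && !!(f || e)) = 1 && 0 = 0
(a && !(f && !!(f || e))) && e = 0 && 0 = 0
!((a && !(f && !!(f || e))) && e) = !0 = 1
!((a && !(f && !!(f || e))) && e) || f = 1 || 1 = 1
f || (!((a && !(f && !!(f || e))) && e) || f) = 1 || 1 = 1
f && e = 1 && 0 = 0
(f && e) || e = 0 || 0 = 0
((f && e) || e) && a = 0 && 1 = 0
f && (((f && e) || e) && a) = 1 && 0 = 0
a || e = 1 || 0 = 1
!(a || e) = !1 = 0
!!(a || e) = !0 = 1
e || !!(a || e) = 0 || 1 = 1
!(e || !!(a || e)) = !1 = 0
!!(e || !!(a || e)) = !0 = 1
f && !!(e || !!(a || e)) = 1 && 1 = 1
(f && (((f && e) || e) && a)) || (f && !!(e || !!(a || e))) = 0 || 1 = 1
(f || (!((a && !(f && !!(f || e))) && e) || f)) || ((f && (((f && e) || e) && a)) || (f && !!(e || !!(a || e)))) = 1 || 1 = 1

1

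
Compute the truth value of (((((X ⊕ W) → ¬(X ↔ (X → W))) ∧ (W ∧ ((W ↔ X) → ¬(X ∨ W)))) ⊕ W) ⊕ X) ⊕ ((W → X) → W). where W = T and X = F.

Substituting W=T, X=F:
X ⊕ W = F ⊕ T = T
X → W = F → T = T
X ↔ (X → W) = F ↔ T = F
¬(X ↔ (X → W)) = ¬F = T
(X ⊕ W) → ¬(X ↔ (X → W)) = T → T = T
W ↔ X = T ↔ F = F
X ∨ W = F ∨ T = T
¬(X ∨ W) = ¬T = F
(W ↔ X) → ¬(X ∨ W) = F → F = T
W ∧ ((W ↔ X) → ¬(X ∨ W)) = T ∧ T = T
((X ⊕ W) → ¬(X ↔ (X → W))) ∧ (W ∧ ((W ↔ X) → ¬(X ∨ W))) = T ∧ T = T
(((X ⊕ W) → ¬(X ↔ (X → W))) ∧ (W ∧ ((W ↔ X) → ¬(X ∨ W)))) ⊕ W = T ⊕ T = F
((((X ⊕ W) → ¬(X ↔ (X → W))) ∧ (W ∧ ((W ↔ X) → ¬(X ∨ W)))) ⊕ W) ⊕ X = F ⊕ F = F
W → X = T → F = F
(W → X) → W = F → T = T
(((((X ⊕ W) → ¬(X ↔ (X → W))) ∧ (W ∧ ((W ↔ X) → ¬(X ∨ W)))) ⊕ W) ⊕ X) ⊕ ((W → X) → W) = F ⊕ T = T

T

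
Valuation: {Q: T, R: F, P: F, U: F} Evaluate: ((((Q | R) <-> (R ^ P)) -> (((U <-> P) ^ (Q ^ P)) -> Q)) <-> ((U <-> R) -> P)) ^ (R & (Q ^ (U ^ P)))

F

Q | R = T | F = T
R ^ P = F ^ F = F
(Q | R) <-> (R ^ P) = T <-> F = F
U <-> P = F <-> F = T
Q ^ P = T ^ F = T
(U <-> P) ^ (Q ^ P) = T ^ T = F
((U <-> P) ^ (Q ^ P)) -> Q = F -> T = T
((Q | R) <-> (R ^ P)) -> (((U <-> P) ^ (Q ^ P)) -> Q) = F -> T = T
U <-> R = F <-> F = T
(U <-> R) -> P = T -> F = F
(((Q | R) <-> (R ^ P)) -> (((U <-> P) ^ (Q ^ P)) -> Q)) <-> ((U <-> R) -> P) = T <-> F = F
U ^ P = F ^ F = F
Q ^ (U ^ P) = T ^ F = T
R & (Q ^ (U ^ P)) = F & T = F
((((Q | R) <-> (R ^ P)) -> (((U <-> P) ^ (Q ^ P)) -> Q)) <-> ((U <-> R) -> P)) ^ (R & (Q ^ (U ^ P))) = F ^ F = F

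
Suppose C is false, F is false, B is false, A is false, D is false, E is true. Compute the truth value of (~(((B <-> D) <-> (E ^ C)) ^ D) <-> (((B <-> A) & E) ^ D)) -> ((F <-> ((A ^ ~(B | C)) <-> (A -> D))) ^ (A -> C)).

B <-> D = False <-> False = True
E ^ C = True ^ False = True
(B <-> D) <-> (E ^ C) = True <-> True = True
((B <-> D) <-> (E ^ C)) ^ D = True ^ False = True
~(((B <-> D) <-> (E ^ C)) ^ D) = ~True = False
B <-> A = False <-> False = True
(B <-> A) & E = True & True = True
((B <-> A) & E) ^ D = True ^ False = True
~(((B <-> D) <-> (E ^ C)) ^ D) <-> (((B <-> A) & E) ^ D) = False <-> True = False
B | C = False | False = False
~(B | C) = ~False = True
A ^ ~(B | C) = False ^ True = True
A -> D = False -> False = True
(A ^ ~(B | C)) <-> (A -> D) = True <-> True = True
F <-> ((A ^ ~(B | C)) <-> (A -> D)) = False <-> True = False
A -> C = False -> False = True
(F <-> ((A ^ ~(B | C)) <-> (A -> D))) ^ (A -> C) = False ^ True = True
(~(((B <-> D) <-> (E ^ C)) ^ D) <-> (((B <-> A) & E) ^ D)) -> ((F <-> ((A ^ ~(B | C)) <-> (A -> D))) ^ (A -> C)) = False -> True = True

True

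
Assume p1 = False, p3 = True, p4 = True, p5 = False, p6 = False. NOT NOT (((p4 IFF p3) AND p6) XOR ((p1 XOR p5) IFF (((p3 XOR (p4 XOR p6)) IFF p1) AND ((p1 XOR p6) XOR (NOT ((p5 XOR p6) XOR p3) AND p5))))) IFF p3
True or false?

True

p4 IFF p3 = True IFF True = True
(p4 IFF p3) AND p6 = True AND False = False
p1 XOR p5 = False XOR False = False
p4 XOR p6 = True XOR False = True
p3 XOR (p4 XOR p6) = True XOR True = False
(p3 XOR (p4 XOR p6)) IFF p1 = False IFF False = True
p1 XOR p6 = False XOR False = False
p5 XOR p6 = False XOR False = False
(p5 XOR p6) XOR p3 = False XOR True = True
NOT ((p5 XOR p6) XOR p3) = NOT True = False
NOT ((p5 XOR p6) XOR p3) AND p5 = False AND False = False
(p1 XOR p6) XOR (NOT ((p5 XOR p6) XOR p3) AND p5) = False XOR False = False
((p3 XOR (p4 XOR p6)) IFF p1) AND ((p1 XOR p6) XOR (NOT ((p5 XOR p6) XOR p3) AND p5)) = True AND False = False
(p1 XOR p5) IFF (((p3 XOR (p4 XOR p6)) IFF p1) AND ((p1 XOR p6) XOR (NOT ((p5 XOR p6) XOR p3) AND p5))) = False IFF False = True
((p4 IFF p3) AND p6) XOR ((p1 XOR p5) IFF (((p3 XOR (p4 XOR p6)) IFF p1) AND ((p1 XOR p6) XOR (NOT ((p5 XOR p6) XOR p3) AND p5)))) = False XOR True = True
NOT (((p4 IFF p3) AND p6) XOR ((p1 XOR p5) IFF (((p3 XOR (p4 XOR p6)) IFF p1) AND ((p1 XOR p6) XOR (NOT ((p5 XOR p6) XOR p3) AND p5))))) = NOT True = False
NOT NOT (((p4 IFF p3) AND p6) XOR ((p1 XOR p5) IFF (((p3 XOR (p4 XOR p6)) IFF p1) AND ((p1 XOR p6) XOR (NOT ((p5 XOR p6) XOR p3) AND p5))))) = NOT False = True
NOT NOT (((p4 IFF p3) AND p6) XOR ((p1 XOR p5) IFF (((p3 XOR (p4 XOR p6)) IFF p1) AND ((p1 XOR p6) XOR (NOT ((p5 XOR p6) XOR p3) AND p5))))) IFF p3 = True IFF True = True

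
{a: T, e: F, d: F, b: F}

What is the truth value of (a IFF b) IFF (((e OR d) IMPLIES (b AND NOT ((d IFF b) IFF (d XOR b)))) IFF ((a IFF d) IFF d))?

F

a IFF b = T IFF F = F
e OR d = F OR F = F
d IFF b = F IFF F = T
d XOR b = F XOR F = F
(d IFF b) IFF (d XOR b) = T IFF F = F
NOT ((d IFF b) IFF (d XOR b)) = NOT F = T
b AND NOT ((d IFF b) IFF (d XOR b)) = F AND T = F
(e OR d) IMPLIES (b AND NOT ((d IFF b) IFF (d XOR b))) = F IMPLIES F = T
a IFF d = T IFF F = F
(a IFF d) IFF d = F IFF F = T
((e OR d) IMPLIES (b AND NOT ((d IFF b) IFF (d XOR b)))) IFF ((a IFF d) IFF d) = T IFF T = T
(a IFF b) IFF (((e OR d) IMPLIES (b AND NOT ((d IFF b) IFF (d XOR b)))) IFF ((a IFF d) IFF d)) = F IFF T = F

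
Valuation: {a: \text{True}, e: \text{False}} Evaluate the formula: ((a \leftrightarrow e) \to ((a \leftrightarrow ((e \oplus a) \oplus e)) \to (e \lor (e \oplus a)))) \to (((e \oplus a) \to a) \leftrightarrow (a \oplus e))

\text{True}

a \leftrightarrow e = \text{True} \leftrightarrow \text{False} = \text{False}
e \oplus a = \text{False} \oplus \text{True} = \text{True}
(e \oplus a) \oplus e = \text{True} \oplus \text{False} = \text{True}
a \leftrightarrow ((e \oplus a) \oplus e) = \text{True} \leftrightarrow \text{True} = \text{True}
e \oplus a = \text{False} \oplus \text{True} = \text{True}
e \lor (e \oplus a) = \text{False} \lor \text{True} = \text{True}
(a \leftrightarrow ((e \oplus a) \oplus e)) \to (e \lor (e \oplus a)) = \text{True} \to \text{True} = \text{True}
(a \leftrightarrow e) \to ((a \leftrightarrow ((e \oplus a) \oplus e)) \to (e \lor (e \oplus a))) = \text{False} \to \text{True} = \text{True}
e \oplus a = \text{False} \oplus \text{True} = \text{True}
(e \oplus a) \to a = \text{True} \to \text{True} = \text{True}
a \oplus e = \text{True} \oplus \text{False} = \text{True}
((e \oplus a) \to a) \leftrightarrow (a \oplus e) = \text{True} \leftrightarrow \text{True} = \text{True}
((a \leftrightarrow e) \to ((a \leftrightarrow ((e \oplus a) \oplus e)) \to (e \lor (e \oplus a)))) \to (((e \oplus a) \to a) \leftrightarrow (a \oplus e)) = \text{True} \to \text{True} = \text{True}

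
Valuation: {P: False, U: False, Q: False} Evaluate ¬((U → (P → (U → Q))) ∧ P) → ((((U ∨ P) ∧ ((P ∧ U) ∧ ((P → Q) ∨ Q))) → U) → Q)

False

Substituting P=False, U=False, Q=False:
U → Q = False → False = True
P → (U → Q) = False → True = True
U → (P → (U → Q)) = False → True = True
(U → (P → (U → Q))) ∧ P = True ∧ False = False
¬((U → (P → (U → Q))) ∧ P) = ¬False = True
U ∨ P = False ∨ False = False
P ∧ U = False ∧ False = False
P → Q = False → False = True
(P → Q) ∨ Q = True ∨ False = True
(P ∧ U) ∧ ((P → Q) ∨ Q) = False ∧ True = False
(U ∨ P) ∧ ((P ∧ U) ∧ ((P → Q) ∨ Q)) = False ∧ False = False
((U ∨ P) ∧ ((P ∧ U) ∧ ((P → Q) ∨ Q))) → U = False → False = True
(((U ∨ P) ∧ ((P ∧ U) ∧ ((P → Q) ∨ Q))) → U) → Q = True → False = False
¬((U → (P → (U → Q))) ∧ P) → ((((U ∨ P) ∧ ((P ∧ U) ∧ ((P → Q) ∨ Q))) → U) → Q) = True → False = False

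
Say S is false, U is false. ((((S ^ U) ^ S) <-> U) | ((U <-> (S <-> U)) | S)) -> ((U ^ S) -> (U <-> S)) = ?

T

S ^ U = F ^ F = F
(S ^ U) ^ S = F ^ F = F
((S ^ U) ^ S) <-> U = F <-> F = T
S <-> U = F <-> F = T
U <-> (S <-> U) = F <-> T = F
(U <-> (S <-> U)) | S = F | F = F
(((S ^ U) ^ S) <-> U) | ((U <-> (S <-> U)) | S) = T | F = T
U ^ S = F ^ F = F
U <-> S = F <-> F = T
(U ^ S) -> (U <-> S) = F -> T = T
((((S ^ U) ^ S) <-> U) | ((U <-> (S <-> U)) | S)) -> ((U ^ S) -> (U <-> S)) = T -> T = T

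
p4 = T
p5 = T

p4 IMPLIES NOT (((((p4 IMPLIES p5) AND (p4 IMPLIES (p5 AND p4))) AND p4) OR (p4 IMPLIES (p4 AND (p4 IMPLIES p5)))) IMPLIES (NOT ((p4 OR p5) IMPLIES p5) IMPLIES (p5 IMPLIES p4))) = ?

F

p4 IMPLIES p5 = T IMPLIES T = T
p5 AND p4 = T AND T = T
p4 IMPLIES (p5 AND p4) = T IMPLIES T = T
(p4 IMPLIES p5) AND (p4 IMPLIES (p5 AND p4)) = T AND T = T
((p4 IMPLIES p5) AND (p4 IMPLIES (p5 AND p4))) AND p4 = T AND T = T
p4 IMPLIES p5 = T IMPLIES T = T
p4 AND (p4 IMPLIES p5) = T AND T = T
p4 IMPLIES (p4 AND (p4 IMPLIES p5)) = T IMPLIES T = T
(((p4 IMPLIES p5) AND (p4 IMPLIES (p5 AND p4))) AND p4) OR (p4 IMPLIES (p4 AND (p4 IMPLIES p5))) = T OR T = T
p4 OR p5 = T OR T = T
(p4 OR p5) IMPLIES p5 = T IMPLIES T = T
NOT ((p4 OR p5) IMPLIES p5) = NOT T = F
p5 IMPLIES p4 = T IMPLIES T = T
NOT ((p4 OR p5) IMPLIES p5) IMPLIES (p5 IMPLIES p4) = F IMPLIES T = T
((((p4 IMPLIES p5) AND (p4 IMPLIES (p5 AND p4))) AND p4) OR (p4 IMPLIES (p4 AND (p4 IMPLIES p5)))) IMPLIES (NOT ((p4 OR p5) IMPLIES p5) IMPLIES (p5 IMPLIES p4)) = T IMPLIES T = T
NOT (((((p4 IMPLIES p5) AND (p4 IMPLIES (p5 AND p4))) AND p4) OR (p4 IMPLIES (p4 AND (p4 IMPLIES p5)))) IMPLIES (NOT ((p4 OR p5) IMPLIES p5) IMPLIES (p5 IMPLIES p4))) = NOT T = F
p4 IMPLIES NOT (((((p4 IMPLIES p5) AND (p4 IMPLIES (p5 AND p4))) AND p4) OR (p4 IMPLIES (p4 AND (p4 IMPLIES p5)))) IMPLIES (NOT ((p4 OR p5) IMPLIES p5) IMPLIES (p5 IMPLIES p4))) = T IMPLIES F = F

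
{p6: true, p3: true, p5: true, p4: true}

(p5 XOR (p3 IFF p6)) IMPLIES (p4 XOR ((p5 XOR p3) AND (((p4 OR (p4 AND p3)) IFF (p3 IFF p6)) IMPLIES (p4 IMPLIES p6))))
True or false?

true

p3 IFF p6 = true IFF true = true
p5 XOR (p3 IFF p6) = true XOR true = false
p5 XOR p3 = true XOR true = false
p4 AND p3 = true AND true = true
p4 OR (p4 AND p3) = true OR true = true
p3 IFF p6 = true IFF true = true
(p4 OR (p4 AND p3)) IFF (p3 IFF p6) = true IFF true = true
p4 IMPLIES p6 = true IMPLIES true = true
((p4 OR (p4 AND p3)) IFF (p3 IFF p6)) IMPLIES (p4 IMPLIES p6) = true IMPLIES true = true
(p5 XOR p3) AND (((p4 OR (p4 AND p3)) IFF (p3 IFF p6)) IMPLIES (p4 IMPLIES p6)) = false AND true = false
p4 XOR ((p5 XOR p3) AND (((p4 OR (p4 AND p3)) IFF (p3 IFF p6)) IMPLIES (p4 IMPLIES p6))) = true XOR false = true
(p5 XOR (p3 IFF p6)) IMPLIES (p4 XOR ((p5 XOR p3) AND (((p4 OR (p4 AND p3)) IFF (p3 IFF p6)) IMPLIES (p4 IMPLIES p6)))) = false IMPLIES true = true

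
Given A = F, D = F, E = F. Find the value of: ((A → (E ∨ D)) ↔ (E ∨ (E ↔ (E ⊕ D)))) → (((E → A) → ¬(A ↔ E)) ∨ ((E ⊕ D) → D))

T

E ∨ D = F ∨ F = F
A → (E ∨ D) = F → F = T
E ⊕ D = F ⊕ F = F
E ↔ (E ⊕ D) = F ↔ F = T
E ∨ (E ↔ (E ⊕ D)) = F ∨ T = T
(A → (E ∨ D)) ↔ (E ∨ (E ↔ (E ⊕ D))) = T ↔ T = T
E → A = F → F = T
A ↔ E = F ↔ F = T
¬(A ↔ E) = ¬T = F
(E → A) → ¬(A ↔ E) = T → F = F
E ⊕ D = F ⊕ F = F
(E ⊕ D) → D = F → F = T
((E → A) → ¬(A ↔ E)) ∨ ((E ⊕ D) → D) = F ∨ T = T
((A → (E ∨ D)) ↔ (E ∨ (E ↔ (E ⊕ D)))) → (((E → A) → ¬(A ↔ E)) ∨ ((E ⊕ D) → D)) = T → T = T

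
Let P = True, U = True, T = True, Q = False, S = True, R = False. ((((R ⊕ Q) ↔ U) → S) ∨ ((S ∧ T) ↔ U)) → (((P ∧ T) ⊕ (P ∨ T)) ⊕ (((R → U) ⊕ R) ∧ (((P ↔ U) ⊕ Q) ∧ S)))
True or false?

True

R ⊕ Q = False ⊕ False = False
(R ⊕ Q) ↔ U = False ↔ True = False
((R ⊕ Q) ↔ U) → S = False → True = True
S ∧ T = True ∧ True = True
(S ∧ T) ↔ U = True ↔ True = True
(((R ⊕ Q) ↔ U) → S) ∨ ((S ∧ T) ↔ U) = True ∨ True = True
P ∧ T = True ∧ True = True
P ∨ T = True ∨ True = True
(P ∧ T) ⊕ (P ∨ T) = True ⊕ True = False
R → U = False → True = True
(R → U) ⊕ R = True ⊕ False = True
P ↔ U = True ↔ True = True
(P ↔ U) ⊕ Q = True ⊕ False = True
((P ↔ U) ⊕ Q) ∧ S = True ∧ True = True
((R → U) ⊕ R) ∧ (((P ↔ U) ⊕ Q) ∧ S) = True ∧ True = True
((P ∧ T) ⊕ (P ∨ T)) ⊕ (((R → U) ⊕ R) ∧ (((P ↔ U) ⊕ Q) ∧ S)) = False ⊕ True = True
((((R ⊕ Q) ↔ U) → S) ∨ ((S ∧ T) ↔ U)) → (((P ∧ T) ⊕ (P ∨ T)) ⊕ (((R → U) ⊕ R) ∧ (((P ↔ U) ⊕ Q) ∧ S))) = True → True = True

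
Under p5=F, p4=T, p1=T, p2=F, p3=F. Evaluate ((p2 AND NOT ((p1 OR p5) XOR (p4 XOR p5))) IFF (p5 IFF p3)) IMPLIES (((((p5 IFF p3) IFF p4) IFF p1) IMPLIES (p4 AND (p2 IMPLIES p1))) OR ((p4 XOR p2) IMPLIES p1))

T

p1 OR p5 = T OR F = T
p4 XOR p5 = T XOR F = T
(p1 OR p5) XOR (p4 XOR p5) = T XOR T = F
NOT ((p1 OR p5) XOR (p4 XOR p5)) = NOT F = T
p2 AND NOT ((p1 OR p5) XOR (p4 XOR p5)) = F AND T = F
p5 IFF p3 = F IFF F = T
(p2 AND NOT ((p1 OR p5) XOR (p4 XOR p5))) IFF (p5 IFF p3) = F IFF T = F
p5 IFF p3 = F IFF F = T
(p5 IFF p3) IFF p4 = T IFF T = T
((p5 IFF p3) IFF p4) IFF p1 = T IFF T = T
p2 IMPLIES p1 = F IMPLIES T = T
p4 AND (p2 IMPLIES p1) = T AND T = T
(((p5 IFF p3) IFF p4) IFF p1) IMPLIES (p4 AND (p2 IMPLIES p1)) = T IMPLIES T = T
p4 XOR p2 = T XOR F = T
(p4 XOR p2) IMPLIES p1 = T IMPLIES T = T
((((p5 IFF p3) IFF p4) IFF p1) IMPLIES (p4 AND (p2 IMPLIES p1))) OR ((p4 XOR p2) IMPLIES p1) = T OR T = T
((p2 AND NOT ((p1 OR p5) XOR (p4 XOR p5))) IFF (p5 IFF p3)) IMPLIES (((((p5 IFF p3) IFF p4) IFF p1) IMPLIES (p4 AND (p2 IMPLIES p1))) OR ((p4 XOR p2) IMPLIES p1)) = F IMPLIES T = T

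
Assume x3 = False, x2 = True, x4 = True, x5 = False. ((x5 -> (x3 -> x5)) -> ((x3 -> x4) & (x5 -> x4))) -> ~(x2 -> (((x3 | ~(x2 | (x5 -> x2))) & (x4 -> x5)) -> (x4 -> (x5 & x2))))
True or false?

False

x3 -> x5 = False -> False = True
x5 -> (x3 -> x5) = False -> True = True
x3 -> x4 = False -> True = True
x5 -> x4 = False -> True = True
(x3 -> x4) & (x5 -> x4) = True & True = True
(x5 -> (x3 -> x5)) -> ((x3 -> x4) & (x5 -> x4)) = True -> True = True
x5 -> x2 = False -> True = True
x2 | (x5 -> x2) = True | True = True
~(x2 | (x5 -> x2)) = ~True = False
x3 | ~(x2 | (x5 -> x2)) = False | False = False
x4 -> x5 = True -> False = False
(x3 | ~(x2 | (x5 -> x2))) & (x4 -> x5) = False & False = False
x5 & x2 = False & True = False
x4 -> (x5 & x2) = True -> False = False
((x3 | ~(x2 | (x5 -> x2))) & (x4 -> x5)) -> (x4 -> (x5 & x2)) = False -> False = True
x2 -> (((x3 | ~(x2 | (x5 -> x2))) & (x4 -> x5)) -> (x4 -> (x5 & x2))) = True -> True = True
~(x2 -> (((x3 | ~(x2 | (x5 -> x2))) & (x4 -> x5)) -> (x4 -> (x5 & x2)))) = ~True = False
((x5 -> (x3 -> x5)) -> ((x3 -> x4) & (x5 -> x4))) -> ~(x2 -> (((x3 | ~(x2 | (x5 -> x2))) & (x4 -> x5)) -> (x4 -> (x5 & x2)))) = True -> False = False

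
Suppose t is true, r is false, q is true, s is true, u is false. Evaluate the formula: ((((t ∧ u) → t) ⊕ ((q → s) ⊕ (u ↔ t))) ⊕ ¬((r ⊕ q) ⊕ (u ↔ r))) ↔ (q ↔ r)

t ∧ u = T ∧ F = F
(t ∧ u) → t = F → T = T
q → s = T → T = T
u ↔ t = F ↔ T = F
(q → s) ⊕ (u ↔ t) = T ⊕ F = T
((t ∧ u) → t) ⊕ ((q → s) ⊕ (u ↔ t)) = T ⊕ T = F
r ⊕ q = F ⊕ T = T
u ↔ r = F ↔ F = T
(r ⊕ q) ⊕ (u ↔ r) = T ⊕ T = F
¬((r ⊕ q) ⊕ (u ↔ r)) = ¬F = T
(((t ∧ u) → t) ⊕ ((q → s) ⊕ (u ↔ t))) ⊕ ¬((r ⊕ q) ⊕ (u ↔ r)) = F ⊕ T = T
q ↔ r = T ↔ F = F
((((t ∧ u) → t) ⊕ ((q → s) ⊕ (u ↔ t))) ⊕ ¬((r ⊕ q) ⊕ (u ↔ r))) ↔ (q ↔ r) = T ↔ F = F

F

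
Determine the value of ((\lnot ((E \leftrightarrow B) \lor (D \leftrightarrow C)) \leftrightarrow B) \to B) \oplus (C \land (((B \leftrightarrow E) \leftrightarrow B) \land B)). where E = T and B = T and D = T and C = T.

F

E \leftrightarrow B = T \leftrightarrow T = T
D \leftrightarrow C = T \leftrightarrow T = T
(E \leftrightarrow B) \lor (D \leftrightarrow C) = T \lor T = T
\lnot ((E \leftrightarrow B) \lor (D \leftrightarrow C)) = \lnot T = F
\lnot ((E \leftrightarrow B) \lor (D \leftrightarrow C)) \leftrightarrow B = F \leftrightarrow T = F
(\lnot ((E \leftrightarrow B) \lor (D \leftrightarrow C)) \leftrightarrow B) \to B = F \to T = T
B \leftrightarrow E = T \leftrightarrow T = T
(B \leftrightarrow E) \leftrightarrow B = T \leftrightarrow T = T
((B \leftrightarrow E) \leftrightarrow B) \land B = T \land T = T
C \land (((B \leftrightarrow E) \leftrightarrow B) \land B) = T \land T = T
((\lnot ((E \leftrightarrow B) \lor (D \leftrightarrow C)) \leftrightarrow B) \to B) \oplus (C \land (((B \leftrightarrow E) \leftrightarrow B) \land B)) = T \oplus T = F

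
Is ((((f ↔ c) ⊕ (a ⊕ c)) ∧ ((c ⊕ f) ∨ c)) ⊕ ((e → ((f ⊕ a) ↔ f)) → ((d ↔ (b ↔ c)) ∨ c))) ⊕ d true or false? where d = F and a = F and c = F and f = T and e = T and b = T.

T

f ↔ c = T ↔ F = F
a ⊕ c = F ⊕ F = F
(f ↔ c) ⊕ (a ⊕ c) = F ⊕ F = F
c ⊕ f = F ⊕ T = T
(c ⊕ f) ∨ c = T ∨ F = T
((f ↔ c) ⊕ (a ⊕ c)) ∧ ((c ⊕ f) ∨ c) = F ∧ T = F
f ⊕ a = T ⊕ F = T
(f ⊕ a) ↔ f = T ↔ T = T
e → ((f ⊕ a) ↔ f) = T → T = T
b ↔ c = T ↔ F = F
d ↔ (b ↔ c) = F ↔ F = T
(d ↔ (b ↔ c)) ∨ c = T ∨ F = T
(e → ((f ⊕ a) ↔ f)) → ((d ↔ (b ↔ c)) ∨ c) = T → T = T
(((f ↔ c) ⊕ (a ⊕ c)) ∧ ((c ⊕ f) ∨ c)) ⊕ ((e → ((f ⊕ a) ↔ f)) → ((d ↔ (b ↔ c)) ∨ c)) = F ⊕ T = T
((((f ↔ c) ⊕ (a ⊕ c)) ∧ ((c ⊕ f) ∨ c)) ⊕ ((e → ((f ⊕ a) ↔ f)) → ((d ↔ (b ↔ c)) ∨ c))) ⊕ d = T ⊕ F = T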